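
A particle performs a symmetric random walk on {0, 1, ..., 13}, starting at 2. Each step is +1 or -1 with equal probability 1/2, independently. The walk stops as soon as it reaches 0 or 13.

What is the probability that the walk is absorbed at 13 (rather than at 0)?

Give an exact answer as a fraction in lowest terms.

Symmetric walk (p = 1/2): the harmonic-function argument gives P(hit 13 before 0 | start at 2) = a/N.
P = 2/13 = 2/13

Answer: 2/13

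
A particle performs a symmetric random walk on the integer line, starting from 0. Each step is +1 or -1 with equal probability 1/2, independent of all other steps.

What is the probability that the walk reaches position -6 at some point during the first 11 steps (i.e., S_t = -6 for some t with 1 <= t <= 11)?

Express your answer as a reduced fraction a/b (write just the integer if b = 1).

Count via complement. Let g(t,s) = #length-t paths at position s with S_1..S_t all ≠ -6.
g(t,s) = g(t-1,s-1) + g(t-1,s+1) for s ≠ -6; g(t,-6) = 0.
t=0: g(0,0)=1
t=1: g(1,-1)=1 g(1,1)=1
t=2: g(2,-2)=1 g(2,0)=2 g(2,2)=1
t=3: g(3,-3)=1 g(3,-1)=3 g(3,1)=3 g(3,3)=1
t=4: g(4,-4)=1 g(4,-2)=4 g(4,0)=6 g(4,2)=4 g(4,4)=1
t=5: g(5,-5)=1 g(5,-3)=5 g(5,-1)=10 g(5,1)=10 g(5,3)=5 g(5,5)=1
t=6: g(6,-4)=6 g(6,-2)=15 g(6,0)=20 g(6,2)=15 g(6,4)=6 g(6,6)=1
t=7: g(7,-5)=6 g(7,-3)=21 g(7,-1)=35 g(7,1)=35 g(7,3)=21 g(7,5)=7 g(7,7)=1
t=8: g(8,-4)=27 g(8,-2)=56 g(8,0)=70 g(8,2)=56 g(8,4)=28 g(8,6)=8 g(8,8)=1
t=9: g(9,-5)=27 g(9,-3)=83 g(9,-1)=126 g(9,1)=126 g(9,3)=84 g(9,5)=36 g(9,7)=9 g(9,9)=1
t=10: g(10,-4)=110 g(10,-2)=209 g(10,0)=252 g(10,2)=210 g(10,4)=120 g(10,6)=45 g(10,8)=10 g(10,10)=1
t=11: g(11,-5)=110 g(11,-3)=319 g(11,-1)=461 g(11,1)=462 g(11,3)=330 g(11,5)=165 g(11,7)=55 g(11,9)=11 g(11,11)=1
Paths never hitting -6: Σ_s g(11,s) = 1914
Paths hitting -6: 2^11 - 1914 = 134
P = 134/2048 = 67/1024

Answer: 67/1024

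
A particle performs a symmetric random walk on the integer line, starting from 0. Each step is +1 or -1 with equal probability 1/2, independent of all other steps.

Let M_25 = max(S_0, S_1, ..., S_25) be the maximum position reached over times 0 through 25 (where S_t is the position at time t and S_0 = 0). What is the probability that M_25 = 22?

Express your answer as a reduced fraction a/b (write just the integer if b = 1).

Answer: 25/33554432

Derivation:
Let M_25 = max(S_0,...,S_25). Use the reflection principle: for j ≥ 1, #{paths with M_25 ≥ j} = #{S_25 ≥ j} + #{S_25 ≥ j+1}.
By reflection, #{M_25 ≥ 22} = #{S_25 ≥ 22} + #{S_25 ≥ 23} = 26 + 26 = 52.
#{M_25 ≥ 23} = #{S_25 ≥ 23} + #{S_25 ≥ 24} = 26 + 1 = 27.
#{M_25 = 22} = 52 - 27 = 25.
P(M_25 = 22) = 25/33554432 = 25/33554432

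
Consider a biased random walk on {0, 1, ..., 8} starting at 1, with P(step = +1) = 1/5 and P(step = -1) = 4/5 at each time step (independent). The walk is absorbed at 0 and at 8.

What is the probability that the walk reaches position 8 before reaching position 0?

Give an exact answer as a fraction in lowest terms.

Biased walk: p = 1/5, q = 4/5, r = q/p = 4
Gambler's ruin: P(hit 8 before 0 | start at 1) = (1 - r^a)/(1 - r^N)
r^1 = 4; r^8 = 65536
P = (1 - 4) / (1 - 65536) = -3 / -65535 = 1/21845

Answer: 1/21845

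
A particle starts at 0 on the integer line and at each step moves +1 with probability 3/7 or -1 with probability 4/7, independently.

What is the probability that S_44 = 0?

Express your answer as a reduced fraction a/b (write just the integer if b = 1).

To be at 0 after 44 steps: need exactly 22 steps of +1 and 22 of -1.
Number of such sequences: C(44,22) = 2104098963720
Each has probability (3/7)^22 · (4/7)^22 = 552061438912436417593344/15286700631942576193765185769276826401
P = 2104098963720 · 552061438912436417593344/15286700631942576193765185769276826401 = 1161591901525429550078544286769479680/15286700631942576193765185769276826401

Answer: 1161591901525429550078544286769479680/15286700631942576193765185769276826401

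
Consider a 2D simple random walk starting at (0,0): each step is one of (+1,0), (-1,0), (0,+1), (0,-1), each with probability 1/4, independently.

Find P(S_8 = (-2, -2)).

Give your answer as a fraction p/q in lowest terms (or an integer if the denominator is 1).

Let h be the number of horizontal steps (so 8-h are vertical). To end at (-2,-2) need (h-2)/2 right-steps and ((8-h)-2)/2 up-steps.
Sum over h with 2 ≤ h ≤ 6, h ≡ 0 (mod 2), 8-h ≡ 0 (mod 2):
h=2: C(8,2)·C(2,0)·C(6,2) = 28·1·15 = 420
h=4: C(8,4)·C(4,1)·C(4,1) = 70·4·4 = 1120
h=6: C(8,6)·C(6,2)·C(2,0) = 28·15·1 = 420
Total favorable: 1960
Total paths: 4^8 = 65536
P = 1960/65536 = 245/8192

Answer: 245/8192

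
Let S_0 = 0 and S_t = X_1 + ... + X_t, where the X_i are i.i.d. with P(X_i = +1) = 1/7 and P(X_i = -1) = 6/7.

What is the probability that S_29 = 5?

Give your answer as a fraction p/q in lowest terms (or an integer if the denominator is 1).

To reach position 5 after 29 steps: need 17 steps of +1 and 12 steps of -1.
Number of such sequences: C(29,17) = 51895935
Each has probability (1/7)^17 · (6/7)^12 = 2176782336/3219905755813179726837607
P = 51895935 · 2176782336/3219905755813179726837607 = 16138022088314880/459986536544739960976801

Answer: 16138022088314880/459986536544739960976801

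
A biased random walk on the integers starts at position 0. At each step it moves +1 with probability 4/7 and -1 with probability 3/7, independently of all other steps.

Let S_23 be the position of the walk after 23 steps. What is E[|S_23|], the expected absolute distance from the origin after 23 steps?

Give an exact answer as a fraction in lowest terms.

S_23 takes values m ≡ 1 (mod 2) with |m| ≤ 23; P(S_23=m) = C(23,(23+m)/2) · (4/7)^((23+m)/2) · (3/7)^((23-m)/2).
Distribution: P(S=-23)=94143178827/27368747340080916343, P(S=-21)=2887057484028/27368747340080916343, P(S=-19)=42343509765744/27368747340080916343, P(S=-17)=56458013020992/3909821048582988049, P(S=-15)=376386753473280/3909821048582988049, P(S=-13)=1907026217597952/3909821048582988049, P(S=-11)=7628104870391808/3909821048582988049, P(S=-9)=172903710395547648/27368747340080916343, P(S=-7)=461076561054793728/27368747340080916343, P(S=-5)=1024614580121763840/27368747340080916343, P(S=-3)=273230554699137024/3909821048582988049, P(S=-1)=430545116495609856/3909821048582988049, P(S=1)=574060155327479808/3909821048582988049, P(S=3)=647657611138695168/3909821048582988049, P(S=5)=4317717407591301120/27368747340080916343, P(S=7)=3454173926073040896/27368747340080916343, P(S=9)=2302782617382027264/27368747340080916343, P(S=11)=180610401363296256/3909821048582988049, P(S=13)=80271289494798336/3909821048582988049, P(S=15)=28165364735016960/3909821048582988049, P(S=17)=7510763929337856/3909821048582988049, P(S=19)=10014351905783808/27368747340080916343, P(S=21)=1213860837064704/27368747340080916343, P(S=23)=70368744177664/27368747340080916343
E[|S_23|] = Σ_m |m|·P(S_23=m) = 18408386182308404351/3909821048582988049

Answer: 18408386182308404351/3909821048582988049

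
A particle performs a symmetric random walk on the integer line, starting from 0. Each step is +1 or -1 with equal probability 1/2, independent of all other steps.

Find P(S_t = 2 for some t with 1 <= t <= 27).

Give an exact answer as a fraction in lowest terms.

Count via complement. Let g(t,s) = #length-t paths at position s with S_1..S_t all ≠ 2.
g(t,s) = g(t-1,s-1) + g(t-1,s+1) for s ≠ 2; g(t,2) = 0.
t=0: g(0,0)=1
t=1: g(1,-1)=1 g(1,1)=1
t=2: g(2,-2)=1 g(2,0)=2
t=3: g(3,-3)=1 g(3,-1)=3 g(3,1)=2
t=4: g(4,-4)=1 g(4,-2)=4 g(4,0)=5
t=5: g(5,-5)=1 g(5,-3)=5 g(5,-1)=9 g(5,1)=5
t=6: g(6,-6)=1 g(6,-4)=6 g(6,-2)=14 g(6,0)=14
t=7: g(7,-7)=1 g(7,-5)=7 g(7,-3)=20 g(7,-1)=28 g(7,1)=14
t=8: g(8,-8)=1 g(8,-6)=8 g(8,-4)=27 g(8,-2)=48 g(8,0)=42
t=9: g(9,-9)=1 g(9,-7)=9 g(9,-5)=35 g(9,-3)=75 g(9,-1)=90 g(9,1)=42
t=10: g(10,-10)=1 g(10,-8)=10 g(10,-6)=44 g(10,-4)=110 g(10,-2)=165 g(10,0)=132
t=11: g(11,-11)=1 g(11,-9)=11 g(11,-7)=54 g(11,-5)=154 g(11,-3)=275 g(11,-1)=297 g(11,1)=132
t=12: g(12,-12)=1 g(12,-10)=12 g(12,-8)=65 g(12,-6)=208 g(12,-4)=429 g(12,-2)=572 g(12,0)=429
t=13: g(13,-13)=1 g(13,-11)=13 g(13,-9)=77 g(13,-7)=273 g(13,-5)=637 g(13,-3)=1001 g(13,-1)=1001 g(13,1)=429
t=14: g(14,-14)=1 g(14,-12)=14 g(14,-10)=90 g(14,-8)=350 g(14,-6)=910 g(14,-4)=1638 g(14,-2)=2002 g(14,0)=1430
t=15: g(15,-15)=1 g(15,-13)=15 g(15,-11)=104 g(15,-9)=440 g(15,-7)=1260 g(15,-5)=2548 g(15,-3)=3640 g(15,-1)=3432 g(15,1)=1430
t=16: g(16,-16)=1 g(16,-14)=16 g(16,-12)=119 g(16,-10)=544 g(16,-8)=1700 g(16,-6)=3808 g(16,-4)=6188 g(16,-2)=7072 g(16,0)=4862
t=17: g(17,-17)=1 g(17,-15)=17 g(17,-13)=135 g(17,-11)=663 g(17,-9)=2244 g(17,-7)=5508 g(17,-5)=9996 g(17,-3)=13260 g(17,-1)=11934 g(17,1)=4862
t=18: g(18,-18)=1 g(18,-16)=18 g(18,-14)=152 g(18,-12)=798 g(18,-10)=2907 g(18,-8)=7752 g(18,-6)=15504 g(18,-4)=23256 g(18,-2)=25194 g(18,0)=16796
t=19: g(19,-19)=1 g(19,-17)=19 g(19,-15)=170 g(19,-13)=950 g(19,-11)=3705 g(19,-9)=10659 g(19,-7)=23256 g(19,-5)=38760 g(19,-3)=48450 g(19,-1)=41990 g(19,1)=16796
t=20: g(20,-20)=1 g(20,-18)=20 g(20,-16)=189 g(20,-14)=1120 g(20,-12)=4655 g(20,-10)=14364 g(20,-8)=33915 g(20,-6)=62016 g(20,-4)=87210 g(20,-2)=90440 g(20,0)=58786
t=21: g(21,-21)=1 g(21,-19)=21 g(21,-17)=209 g(21,-15)=1309 g(21,-13)=5775 g(21,-11)=19019 g(21,-9)=48279 g(21,-7)=95931 g(21,-5)=149226 g(21,-3)=177650 g(21,-1)=149226 g(21,1)=58786
t=22: g(22,-22)=1 g(22,-20)=22 g(22,-18)=230 g(22,-16)=1518 g(22,-14)=7084 g(22,-12)=24794 g(22,-10)=67298 g(22,-8)=144210 g(22,-6)=245157 g(22,-4)=326876 g(22,-2)=326876 g(22,0)=208012
t=23: g(23,-23)=1 g(23,-21)=23 g(23,-19)=252 g(23,-17)=1748 g(23,-15)=8602 g(23,-13)=31878 g(23,-11)=92092 g(23,-9)=211508 g(23,-7)=389367 g(23,-5)=572033 g(23,-3)=653752 g(23,-1)=534888 g(23,1)=208012
t=24: g(24,-24)=1 g(24,-22)=24 g(24,-20)=275 g(24,-18)=2000 g(24,-16)=10350 g(24,-14)=40480 g(24,-12)=123970 g(24,-10)=303600 g(24,-8)=600875 g(24,-6)=961400 g(24,-4)=1225785 g(24,-2)=1188640 g(24,0)=742900
t=25: g(25,-25)=1 g(25,-23)=25 g(25,-21)=299 g(25,-19)=2275 g(25,-17)=12350 g(25,-15)=50830 g(25,-13)=164450 g(25,-11)=427570 g(25,-9)=904475 g(25,-7)=1562275 g(25,-5)=2187185 g(25,-3)=2414425 g(25,-1)=1931540 g(25,1)=742900
t=26: g(26,-26)=1 g(26,-24)=26 g(26,-22)=324 g(26,-20)=2574 g(26,-18)=14625 g(26,-16)=63180 g(26,-14)=215280 g(26,-12)=592020 g(26,-10)=1332045 g(26,-8)=2466750 g(26,-6)=3749460 g(26,-4)=4601610 g(26,-2)=4345965 g(26,0)=2674440
t=27: g(27,-27)=1 g(27,-25)=27 g(27,-23)=350 g(27,-21)=2898 g(27,-19)=17199 g(27,-17)=77805 g(27,-15)=278460 g(27,-13)=807300 g(27,-11)=1924065 g(27,-9)=3798795 g(27,-7)=6216210 g(27,-5)=8351070 g(27,-3)=8947575 g(27,-1)=7020405 g(27,1)=2674440
Paths never hitting 2: Σ_s g(27,s) = 40116600
Paths hitting 2: 2^27 - 40116600 = 94101128
P = 94101128/134217728 = 11762641/16777216

Answer: 11762641/16777216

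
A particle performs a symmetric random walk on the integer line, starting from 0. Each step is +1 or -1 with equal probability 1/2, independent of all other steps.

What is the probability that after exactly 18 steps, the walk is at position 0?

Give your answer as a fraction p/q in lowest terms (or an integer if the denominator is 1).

Answer: 12155/65536

Derivation:
To return to 0 after 18 steps: need exactly 9 steps of +1 and 9 of -1.
Favorable paths: C(18,9) = 48620
Total paths: 2^18 = 262144
P = 48620/262144 = 12155/65536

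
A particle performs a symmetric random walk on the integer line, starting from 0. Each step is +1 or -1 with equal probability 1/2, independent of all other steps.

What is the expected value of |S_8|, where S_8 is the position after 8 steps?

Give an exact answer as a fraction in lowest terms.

S_8 takes values m ≡ 0 (mod 2) with |m| ≤ 8; P(S_8=m) = C(8,(8+m)/2)/2^8.
Total paths: 2^8 = 256
Distribution: P(S=-8)=1/256, P(S=-6)=8/256, P(S=-4)=28/256, P(S=-2)=56/256, P(S=0)=70/256, P(S=2)=56/256, P(S=4)=28/256, P(S=6)=8/256, P(S=8)=1/256
E[|S_8|] = Σ_m |m|·P(S_8=m) = 560/256 = 35/16

Answer: 35/16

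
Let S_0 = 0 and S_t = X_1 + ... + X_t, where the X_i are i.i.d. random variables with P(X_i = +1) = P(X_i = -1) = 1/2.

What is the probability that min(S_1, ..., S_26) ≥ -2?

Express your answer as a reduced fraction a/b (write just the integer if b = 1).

Answer: 928625/2097152

Derivation:
Let f(t,s) = #length-t paths at position s with S_1..S_t all ≥ -2.
f(t,s) = f(t-1,s-1) + f(t-1,s+1) for s ≥ -2; f(t,s) = 0 for s < -2.
t=0: f(0,0)=1
t=1: f(1,-1)=1 f(1,1)=1
t=2: f(2,-2)=1 f(2,0)=2 f(2,2)=1
t=3: f(3,-1)=3 f(3,1)=3 f(3,3)=1
t=4: f(4,-2)=3 f(4,0)=6 f(4,2)=4 f(4,4)=1
t=5: f(5,-1)=9 f(5,1)=10 f(5,3)=5 f(5,5)=1
t=6: f(6,-2)=9 f(6,0)=19 f(6,2)=15 f(6,4)=6 f(6,6)=1
t=7: f(7,-1)=28 f(7,1)=34 f(7,3)=21 f(7,5)=7 f(7,7)=1
t=8: f(8,-2)=28 f(8,0)=62 f(8,2)=55 f(8,4)=28 f(8,6)=8 f(8,8)=1
t=9: f(9,-1)=90 f(9,1)=117 f(9,3)=83 f(9,5)=36 f(9,7)=9 f(9,9)=1
t=10: f(10,-2)=90 f(10,0)=207 f(10,2)=200 f(10,4)=119 f(10,6)=45 f(10,8)=10 f(10,10)=1
t=11: f(11,-1)=297 f(11,1)=407 f(11,3)=319 f(11,5)=164 f(11,7)=55 f(11,9)=11 f(11,11)=1
t=12: f(12,-2)=297 f(12,0)=704 f(12,2)=726 f(12,4)=483 f(12,6)=219 f(12,8)=66 f(12,10)=12 f(12,12)=1
t=13: f(13,-1)=1001 f(13,1)=1430 f(13,3)=1209 f(13,5)=702 f(13,7)=285 f(13,9)=78 f(13,11)=13 f(13,13)=1
t=14: f(14,-2)=1001 f(14,0)=2431 f(14,2)=2639 f(14,4)=1911 f(14,6)=987 f(14,8)=363 f(14,10)=91 f(14,12)=14 f(14,14)=1
t=15: f(15,-1)=3432 f(15,1)=5070 f(15,3)=4550 f(15,5)=2898 f(15,7)=1350 f(15,9)=454 f(15,11)=105 f(15,13)=15 f(15,15)=1
t=16: f(16,-2)=3432 f(16,0)=8502 f(16,2)=9620 f(16,4)=7448 f(16,6)=4248 f(16,8)=1804 f(16,10)=559 f(16,12)=120 f(16,14)=16 f(16,16)=1
t=17: f(17,-1)=11934 f(17,1)=18122 f(17,3)=17068 f(17,5)=11696 f(17,7)=6052 f(17,9)=2363 f(17,11)=679 f(17,13)=136 f(17,15)=17 f(17,17)=1
t=18: f(18,-2)=11934 f(18,0)=30056 f(18,2)=35190 f(18,4)=28764 f(18,6)=17748 f(18,8)=8415 f(18,10)=3042 f(18,12)=815 f(18,14)=153 f(18,16)=18 f(18,18)=1
t=19: f(19,-1)=41990 f(19,1)=65246 f(19,3)=63954 f(19,5)=46512 f(19,7)=26163 f(19,9)=11457 f(19,11)=3857 f(19,13)=968 f(19,15)=171 f(19,17)=19 f(19,19)=1
t=20: f(20,-2)=41990 f(20,0)=107236 f(20,2)=129200 f(20,4)=110466 f(20,6)=72675 f(20,8)=37620 f(20,10)=15314 f(20,12)=4825 f(20,14)=1139 f(20,16)=190 f(20,18)=20 f(20,20)=1
t=21: f(21,-1)=149226 f(21,1)=236436 f(21,3)=239666 f(21,5)=183141 f(21,7)=110295 f(21,9)=52934 f(21,11)=20139 f(21,13)=5964 f(21,15)=1329 f(21,17)=210 f(21,19)=21 f(21,21)=1
t=22: f(22,-2)=149226 f(22,0)=385662 f(22,2)=476102 f(22,4)=422807 f(22,6)=293436 f(22,8)=163229 f(22,10)=73073 f(22,12)=26103 f(22,14)=7293 f(22,16)=1539 f(22,18)=231 f(22,20)=22 f(22,22)=1
t=23: f(23,-1)=534888 f(23,1)=861764 f(23,3)=898909 f(23,5)=716243 f(23,7)=456665 f(23,9)=236302 f(23,11)=99176 f(23,13)=33396 f(23,15)=8832 f(23,17)=1770 f(23,19)=253 f(23,21)=23 f(23,23)=1
t=24: f(24,-2)=534888 f(24,0)=1396652 f(24,2)=1760673 f(24,4)=1615152 f(24,6)=1172908 f(24,8)=692967 f(24,10)=335478 f(24,12)=132572 f(24,14)=42228 f(24,16)=10602 f(24,18)=2023 f(24,20)=276 f(24,22)=24 f(24,24)=1
t=25: f(25,-1)=1931540 f(25,1)=3157325 f(25,3)=3375825 f(25,5)=2788060 f(25,7)=1865875 f(25,9)=1028445 f(25,11)=468050 f(25,13)=174800 f(25,15)=52830 f(25,17)=12625 f(25,19)=2299 f(25,21)=300 f(25,23)=25 f(25,25)=1
t=26: f(26,-2)=1931540 f(26,0)=5088865 f(26,2)=6533150 f(26,4)=6163885 f(26,6)=4653935 f(26,8)=2894320 f(26,10)=1496495 f(26,12)=642850 f(26,14)=227630 f(26,16)=65455 f(26,18)=14924 f(26,20)=2599 f(26,22)=325 f(26,24)=26 f(26,26)=1
Σ_s f(26,s) = 29716000
P = 29716000/67108864 = 928625/2097152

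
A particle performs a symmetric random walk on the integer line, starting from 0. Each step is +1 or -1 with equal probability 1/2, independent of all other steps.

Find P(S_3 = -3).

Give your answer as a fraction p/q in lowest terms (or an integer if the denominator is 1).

Answer: 1/8

Derivation:
To reach position -3 after 3 steps: need 0 steps of +1 and 3 of -1.
Favorable paths: C(3,0) = 1
Total paths: 2^3 = 8
P = 1/8 = 1/8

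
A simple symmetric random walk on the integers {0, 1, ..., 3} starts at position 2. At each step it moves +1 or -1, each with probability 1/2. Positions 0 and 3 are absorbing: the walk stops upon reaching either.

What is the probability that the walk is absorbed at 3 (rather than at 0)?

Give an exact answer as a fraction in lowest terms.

Answer: 2/3

Derivation:
Symmetric walk (p = 1/2): the harmonic-function argument gives P(hit 3 before 0 | start at 2) = a/N.
P = 2/3 = 2/3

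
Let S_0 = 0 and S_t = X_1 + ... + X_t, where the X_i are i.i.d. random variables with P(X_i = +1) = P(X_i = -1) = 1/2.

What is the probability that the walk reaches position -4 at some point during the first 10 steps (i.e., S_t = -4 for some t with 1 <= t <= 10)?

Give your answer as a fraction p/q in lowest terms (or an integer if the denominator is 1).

Count via complement. Let g(t,s) = #length-t paths at position s with S_1..S_t all ≠ -4.
g(t,s) = g(t-1,s-1) + g(t-1,s+1) for s ≠ -4; g(t,-4) = 0.
t=0: g(0,0)=1
t=1: g(1,-1)=1 g(1,1)=1
t=2: g(2,-2)=1 g(2,0)=2 g(2,2)=1
t=3: g(3,-3)=1 g(3,-1)=3 g(3,1)=3 g(3,3)=1
t=4: g(4,-2)=4 g(4,0)=6 g(4,2)=4 g(4,4)=1
t=5: g(5,-3)=4 g(5,-1)=10 g(5,1)=10 g(5,3)=5 g(5,5)=1
t=6: g(6,-2)=14 g(6,0)=20 g(6,2)=15 g(6,4)=6 g(6,6)=1
t=7: g(7,-3)=14 g(7,-1)=34 g(7,1)=35 g(7,3)=21 g(7,5)=7 g(7,7)=1
t=8: g(8,-2)=48 g(8,0)=69 g(8,2)=56 g(8,4)=28 g(8,6)=8 g(8,8)=1
t=9: g(9,-3)=48 g(9,-1)=117 g(9,1)=125 g(9,3)=84 g(9,5)=36 g(9,7)=9 g(9,9)=1
t=10: g(10,-2)=165 g(10,0)=242 g(10,2)=209 g(10,4)=120 g(10,6)=45 g(10,8)=10 g(10,10)=1
Paths never hitting -4: Σ_s g(10,s) = 792
Paths hitting -4: 2^10 - 792 = 232
P = 232/1024 = 29/128

Answer: 29/128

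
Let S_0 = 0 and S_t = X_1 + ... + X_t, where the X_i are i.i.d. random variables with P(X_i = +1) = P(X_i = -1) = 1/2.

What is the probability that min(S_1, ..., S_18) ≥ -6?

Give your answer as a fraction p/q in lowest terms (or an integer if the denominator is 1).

Answer: 14807/16384

Derivation:
Let f(t,s) = #length-t paths at position s with S_1..S_t all ≥ -6.
f(t,s) = f(t-1,s-1) + f(t-1,s+1) for s ≥ -6; f(t,s) = 0 for s < -6.
t=0: f(0,0)=1
t=1: f(1,-1)=1 f(1,1)=1
t=2: f(2,-2)=1 f(2,0)=2 f(2,2)=1
t=3: f(3,-3)=1 f(3,-1)=3 f(3,1)=3 f(3,3)=1
t=4: f(4,-4)=1 f(4,-2)=4 f(4,0)=6 f(4,2)=4 f(4,4)=1
t=5: f(5,-5)=1 f(5,-3)=5 f(5,-1)=10 f(5,1)=10 f(5,3)=5 f(5,5)=1
t=6: f(6,-6)=1 f(6,-4)=6 f(6,-2)=15 f(6,0)=20 f(6,2)=15 f(6,4)=6 f(6,6)=1
t=7: f(7,-5)=7 f(7,-3)=21 f(7,-1)=35 f(7,1)=35 f(7,3)=21 f(7,5)=7 f(7,7)=1
t=8: f(8,-6)=7 f(8,-4)=28 f(8,-2)=56 f(8,0)=70 f(8,2)=56 f(8,4)=28 f(8,6)=8 f(8,8)=1
t=9: f(9,-5)=35 f(9,-3)=84 f(9,-1)=126 f(9,1)=126 f(9,3)=84 f(9,5)=36 f(9,7)=9 f(9,9)=1
t=10: f(10,-6)=35 f(10,-4)=119 f(10,-2)=210 f(10,0)=252 f(10,2)=210 f(10,4)=120 f(10,6)=45 f(10,8)=10 f(10,10)=1
t=11: f(11,-5)=154 f(11,-3)=329 f(11,-1)=462 f(11,1)=462 f(11,3)=330 f(11,5)=165 f(11,7)=55 f(11,9)=11 f(11,11)=1
t=12: f(12,-6)=154 f(12,-4)=483 f(12,-2)=791 f(12,0)=924 f(12,2)=792 f(12,4)=495 f(12,6)=220 f(12,8)=66 f(12,10)=12 f(12,12)=1
t=13: f(13,-5)=637 f(13,-3)=1274 f(13,-1)=1715 f(13,1)=1716 f(13,3)=1287 f(13,5)=715 f(13,7)=286 f(13,9)=78 f(13,11)=13 f(13,13)=1
t=14: f(14,-6)=637 f(14,-4)=1911 f(14,-2)=2989 f(14,0)=3431 f(14,2)=3003 f(14,4)=2002 f(14,6)=1001 f(14,8)=364 f(14,10)=91 f(14,12)=14 f(14,14)=1
t=15: f(15,-5)=2548 f(15,-3)=4900 f(15,-1)=6420 f(15,1)=6434 f(15,3)=5005 f(15,5)=3003 f(15,7)=1365 f(15,9)=455 f(15,11)=105 f(15,13)=15 f(15,15)=1
t=16: f(16,-6)=2548 f(16,-4)=7448 f(16,-2)=11320 f(16,0)=12854 f(16,2)=11439 f(16,4)=8008 f(16,6)=4368 f(16,8)=1820 f(16,10)=560 f(16,12)=120 f(16,14)=16 f(16,16)=1
t=17: f(17,-5)=9996 f(17,-3)=18768 f(17,-1)=24174 f(17,1)=24293 f(17,3)=19447 f(17,5)=12376 f(17,7)=6188 f(17,9)=2380 f(17,11)=680 f(17,13)=136 f(17,15)=17 f(17,17)=1
t=18: f(18,-6)=9996 f(18,-4)=28764 f(18,-2)=42942 f(18,0)=48467 f(18,2)=43740 f(18,4)=31823 f(18,6)=18564 f(18,8)=8568 f(18,10)=3060 f(18,12)=816 f(18,14)=153 f(18,16)=18 f(18,18)=1
Σ_s f(18,s) = 236912
P = 236912/262144 = 14807/16384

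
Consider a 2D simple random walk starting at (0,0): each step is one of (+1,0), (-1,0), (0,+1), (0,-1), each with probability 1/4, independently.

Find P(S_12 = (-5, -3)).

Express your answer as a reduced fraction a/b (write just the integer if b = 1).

Let h be the number of horizontal steps (so 12-h are vertical). To end at (-5,-3) need (h-5)/2 right-steps and ((12-h)-3)/2 up-steps.
Sum over h with 5 ≤ h ≤ 9, h ≡ 1 (mod 2), 12-h ≡ 1 (mod 2):
h=5: C(12,5)·C(5,0)·C(7,2) = 792·1·21 = 16632
h=7: C(12,7)·C(7,1)·C(5,1) = 792·7·5 = 27720
h=9: C(12,9)·C(9,2)·C(3,0) = 220·36·1 = 7920
Total favorable: 52272
Total paths: 4^12 = 16777216
P = 52272/16777216 = 3267/1048576

Answer: 3267/1048576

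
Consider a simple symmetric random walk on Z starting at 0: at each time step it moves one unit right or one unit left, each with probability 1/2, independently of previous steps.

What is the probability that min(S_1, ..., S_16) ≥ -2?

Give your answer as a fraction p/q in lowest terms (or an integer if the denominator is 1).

Let f(t,s) = #length-t paths at position s with S_1..S_t all ≥ -2.
f(t,s) = f(t-1,s-1) + f(t-1,s+1) for s ≥ -2; f(t,s) = 0 for s < -2.
t=0: f(0,0)=1
t=1: f(1,-1)=1 f(1,1)=1
t=2: f(2,-2)=1 f(2,0)=2 f(2,2)=1
t=3: f(3,-1)=3 f(3,1)=3 f(3,3)=1
t=4: f(4,-2)=3 f(4,0)=6 f(4,2)=4 f(4,4)=1
t=5: f(5,-1)=9 f(5,1)=10 f(5,3)=5 f(5,5)=1
t=6: f(6,-2)=9 f(6,0)=19 f(6,2)=15 f(6,4)=6 f(6,6)=1
t=7: f(7,-1)=28 f(7,1)=34 f(7,3)=21 f(7,5)=7 f(7,7)=1
t=8: f(8,-2)=28 f(8,0)=62 f(8,2)=55 f(8,4)=28 f(8,6)=8 f(8,8)=1
t=9: f(9,-1)=90 f(9,1)=117 f(9,3)=83 f(9,5)=36 f(9,7)=9 f(9,9)=1
t=10: f(10,-2)=90 f(10,0)=207 f(10,2)=200 f(10,4)=119 f(10,6)=45 f(10,8)=10 f(10,10)=1
t=11: f(11,-1)=297 f(11,1)=407 f(11,3)=319 f(11,5)=164 f(11,7)=55 f(11,9)=11 f(11,11)=1
t=12: f(12,-2)=297 f(12,0)=704 f(12,2)=726 f(12,4)=483 f(12,6)=219 f(12,8)=66 f(12,10)=12 f(12,12)=1
t=13: f(13,-1)=1001 f(13,1)=1430 f(13,3)=1209 f(13,5)=702 f(13,7)=285 f(13,9)=78 f(13,11)=13 f(13,13)=1
t=14: f(14,-2)=1001 f(14,0)=2431 f(14,2)=2639 f(14,4)=1911 f(14,6)=987 f(14,8)=363 f(14,10)=91 f(14,12)=14 f(14,14)=1
t=15: f(15,-1)=3432 f(15,1)=5070 f(15,3)=4550 f(15,5)=2898 f(15,7)=1350 f(15,9)=454 f(15,11)=105 f(15,13)=15 f(15,15)=1
t=16: f(16,-2)=3432 f(16,0)=8502 f(16,2)=9620 f(16,4)=7448 f(16,6)=4248 f(16,8)=1804 f(16,10)=559 f(16,12)=120 f(16,14)=16 f(16,16)=1
Σ_s f(16,s) = 35750
P = 35750/65536 = 17875/32768

Answer: 17875/32768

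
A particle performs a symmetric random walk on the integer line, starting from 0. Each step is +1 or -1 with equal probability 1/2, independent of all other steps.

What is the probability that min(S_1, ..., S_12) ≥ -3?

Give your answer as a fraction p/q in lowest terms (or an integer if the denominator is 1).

Answer: 3003/4096

Derivation:
Let f(t,s) = #length-t paths at position s with S_1..S_t all ≥ -3.
f(t,s) = f(t-1,s-1) + f(t-1,s+1) for s ≥ -3; f(t,s) = 0 for s < -3.
t=0: f(0,0)=1
t=1: f(1,-1)=1 f(1,1)=1
t=2: f(2,-2)=1 f(2,0)=2 f(2,2)=1
t=3: f(3,-3)=1 f(3,-1)=3 f(3,1)=3 f(3,3)=1
t=4: f(4,-2)=4 f(4,0)=6 f(4,2)=4 f(4,4)=1
t=5: f(5,-3)=4 f(5,-1)=10 f(5,1)=10 f(5,3)=5 f(5,5)=1
t=6: f(6,-2)=14 f(6,0)=20 f(6,2)=15 f(6,4)=6 f(6,6)=1
t=7: f(7,-3)=14 f(7,-1)=34 f(7,1)=35 f(7,3)=21 f(7,5)=7 f(7,7)=1
t=8: f(8,-2)=48 f(8,0)=69 f(8,2)=56 f(8,4)=28 f(8,6)=8 f(8,8)=1
t=9: f(9,-3)=48 f(9,-1)=117 f(9,1)=125 f(9,3)=84 f(9,5)=36 f(9,7)=9 f(9,9)=1
t=10: f(10,-2)=165 f(10,0)=242 f(10,2)=209 f(10,4)=120 f(10,6)=45 f(10,8)=10 f(10,10)=1
t=11: f(11,-3)=165 f(11,-1)=407 f(11,1)=451 f(11,3)=329 f(11,5)=165 f(11,7)=55 f(11,9)=11 f(11,11)=1
t=12: f(12,-2)=572 f(12,0)=858 f(12,2)=780 f(12,4)=494 f(12,6)=220 f(12,8)=66 f(12,10)=12 f(12,12)=1
Σ_s f(12,s) = 3003
P = 3003/4096 = 3003/4096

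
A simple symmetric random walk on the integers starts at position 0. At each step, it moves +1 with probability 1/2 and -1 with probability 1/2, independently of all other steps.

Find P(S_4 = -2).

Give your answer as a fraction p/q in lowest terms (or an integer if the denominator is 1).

Answer: 1/4

Derivation:
To reach position -2 after 4 steps: need 1 step of +1 and 3 of -1.
Favorable paths: C(4,1) = 4
Total paths: 2^4 = 16
P = 4/16 = 1/4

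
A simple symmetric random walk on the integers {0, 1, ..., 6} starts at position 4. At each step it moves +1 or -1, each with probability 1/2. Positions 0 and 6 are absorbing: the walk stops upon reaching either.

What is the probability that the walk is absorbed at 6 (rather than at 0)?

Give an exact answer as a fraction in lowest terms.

Symmetric walk (p = 1/2): the harmonic-function argument gives P(hit 6 before 0 | start at 4) = a/N.
P = 4/6 = 2/3

Answer: 2/3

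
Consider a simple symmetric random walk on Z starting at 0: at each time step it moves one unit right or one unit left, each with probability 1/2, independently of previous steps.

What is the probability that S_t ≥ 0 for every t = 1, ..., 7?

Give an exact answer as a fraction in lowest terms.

Answer: 35/128

Derivation:
Let f(t,s) = #length-t paths at position s with S_1..S_t all ≥ 0.
f(t,s) = f(t-1,s-1) + f(t-1,s+1) for s ≥ 0; f(t,s) = 0 for s < 0.
t=0: f(0,0)=1
t=1: f(1,1)=1
t=2: f(2,0)=1 f(2,2)=1
t=3: f(3,1)=2 f(3,3)=1
t=4: f(4,0)=2 f(4,2)=3 f(4,4)=1
t=5: f(5,1)=5 f(5,3)=4 f(5,5)=1
t=6: f(6,0)=5 f(6,2)=9 f(6,4)=5 f(6,6)=1
t=7: f(7,1)=14 f(7,3)=14 f(7,5)=6 f(7,7)=1
Σ_s f(7,s) = 35
P = 35/128 = 35/128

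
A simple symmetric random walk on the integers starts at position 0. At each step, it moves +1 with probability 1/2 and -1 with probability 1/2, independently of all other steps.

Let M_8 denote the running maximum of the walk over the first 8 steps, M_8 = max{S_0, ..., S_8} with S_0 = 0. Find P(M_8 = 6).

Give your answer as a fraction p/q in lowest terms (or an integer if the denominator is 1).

Answer: 1/32

Derivation:
Let M_8 = max(S_0,...,S_8). Use the reflection principle: for j ≥ 1, #{paths with M_8 ≥ j} = #{S_8 ≥ j} + #{S_8 ≥ j+1}.
By reflection, #{M_8 ≥ 6} = #{S_8 ≥ 6} + #{S_8 ≥ 7} = 9 + 1 = 10.
#{M_8 ≥ 7} = #{S_8 ≥ 7} + #{S_8 ≥ 8} = 1 + 1 = 2.
#{M_8 = 6} = 10 - 2 = 8.
P(M_8 = 6) = 8/256 = 1/32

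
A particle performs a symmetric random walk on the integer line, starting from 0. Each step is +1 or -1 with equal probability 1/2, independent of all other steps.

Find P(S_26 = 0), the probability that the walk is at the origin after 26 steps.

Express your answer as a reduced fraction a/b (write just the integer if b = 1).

To return to 0 after 26 steps: need exactly 13 steps of +1 and 13 of -1.
Favorable paths: C(26,13) = 10400600
Total paths: 2^26 = 67108864
P = 10400600/67108864 = 1300075/8388608

Answer: 1300075/8388608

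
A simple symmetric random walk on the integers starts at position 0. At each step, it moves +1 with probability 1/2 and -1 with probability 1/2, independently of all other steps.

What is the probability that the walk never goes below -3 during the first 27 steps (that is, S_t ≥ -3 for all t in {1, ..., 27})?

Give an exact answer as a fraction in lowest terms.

Answer: 2340135/4194304

Derivation:
Let f(t,s) = #length-t paths at position s with S_1..S_t all ≥ -3.
f(t,s) = f(t-1,s-1) + f(t-1,s+1) for s ≥ -3; f(t,s) = 0 for s < -3.
t=0: f(0,0)=1
t=1: f(1,-1)=1 f(1,1)=1
t=2: f(2,-2)=1 f(2,0)=2 f(2,2)=1
t=3: f(3,-3)=1 f(3,-1)=3 f(3,1)=3 f(3,3)=1
t=4: f(4,-2)=4 f(4,0)=6 f(4,2)=4 f(4,4)=1
t=5: f(5,-3)=4 f(5,-1)=10 f(5,1)=10 f(5,3)=5 f(5,5)=1
t=6: f(6,-2)=14 f(6,0)=20 f(6,2)=15 f(6,4)=6 f(6,6)=1
t=7: f(7,-3)=14 f(7,-1)=34 f(7,1)=35 f(7,3)=21 f(7,5)=7 f(7,7)=1
t=8: f(8,-2)=48 f(8,0)=69 f(8,2)=56 f(8,4)=28 f(8,6)=8 f(8,8)=1
t=9: f(9,-3)=48 f(9,-1)=117 f(9,1)=125 f(9,3)=84 f(9,5)=36 f(9,7)=9 f(9,9)=1
t=10: f(10,-2)=165 f(10,0)=242 f(10,2)=209 f(10,4)=120 f(10,6)=45 f(10,8)=10 f(10,10)=1
t=11: f(11,-3)=165 f(11,-1)=407 f(11,1)=451 f(11,3)=329 f(11,5)=165 f(11,7)=55 f(11,9)=11 f(11,11)=1
t=12: f(12,-2)=572 f(12,0)=858 f(12,2)=780 f(12,4)=494 f(12,6)=220 f(12,8)=66 f(12,10)=12 f(12,12)=1
t=13: f(13,-3)=572 f(13,-1)=1430 f(13,1)=1638 f(13,3)=1274 f(13,5)=714 f(13,7)=286 f(13,9)=78 f(13,11)=13 f(13,13)=1
t=14: f(14,-2)=2002 f(14,0)=3068 f(14,2)=2912 f(14,4)=1988 f(14,6)=1000 f(14,8)=364 f(14,10)=91 f(14,12)=14 f(14,14)=1
t=15: f(15,-3)=2002 f(15,-1)=5070 f(15,1)=5980 f(15,3)=4900 f(15,5)=2988 f(15,7)=1364 f(15,9)=455 f(15,11)=105 f(15,13)=15 f(15,15)=1
t=16: f(16,-2)=7072 f(16,0)=11050 f(16,2)=10880 f(16,4)=7888 f(16,6)=4352 f(16,8)=1819 f(16,10)=560 f(16,12)=120 f(16,14)=16 f(16,16)=1
t=17: f(17,-3)=7072 f(17,-1)=18122 f(17,1)=21930 f(17,3)=18768 f(17,5)=12240 f(17,7)=6171 f(17,9)=2379 f(17,11)=680 f(17,13)=136 f(17,15)=17 f(17,17)=1
t=18: f(18,-2)=25194 f(18,0)=40052 f(18,2)=40698 f(18,4)=31008 f(18,6)=18411 f(18,8)=8550 f(18,10)=3059 f(18,12)=816 f(18,14)=153 f(18,16)=18 f(18,18)=1
t=19: f(19,-3)=25194 f(19,-1)=65246 f(19,1)=80750 f(19,3)=71706 f(19,5)=49419 f(19,7)=26961 f(19,9)=11609 f(19,11)=3875 f(19,13)=969 f(19,15)=171 f(19,17)=19 f(19,19)=1
t=20: f(20,-2)=90440 f(20,0)=145996 f(20,2)=152456 f(20,4)=121125 f(20,6)=76380 f(20,8)=38570 f(20,10)=15484 f(20,12)=4844 f(20,14)=1140 f(20,16)=190 f(20,18)=20 f(20,20)=1
t=21: f(21,-3)=90440 f(21,-1)=236436 f(21,1)=298452 f(21,3)=273581 f(21,5)=197505 f(21,7)=114950 f(21,9)=54054 f(21,11)=20328 f(21,13)=5984 f(21,15)=1330 f(21,17)=210 f(21,19)=21 f(21,21)=1
t=22: f(22,-2)=326876 f(22,0)=534888 f(22,2)=572033 f(22,4)=471086 f(22,6)=312455 f(22,8)=169004 f(22,10)=74382 f(22,12)=26312 f(22,14)=7314 f(22,16)=1540 f(22,18)=231 f(22,20)=22 f(22,22)=1
t=23: f(23,-3)=326876 f(23,-1)=861764 f(23,1)=1106921 f(23,3)=1043119 f(23,5)=783541 f(23,7)=481459 f(23,9)=243386 f(23,11)=100694 f(23,13)=33626 f(23,15)=8854 f(23,17)=1771 f(23,19)=253 f(23,21)=23 f(23,23)=1
t=24: f(24,-2)=1188640 f(24,0)=1968685 f(24,2)=2150040 f(24,4)=1826660 f(24,6)=1265000 f(24,8)=724845 f(24,10)=344080 f(24,12)=134320 f(24,14)=42480 f(24,16)=10625 f(24,18)=2024 f(24,20)=276 f(24,22)=24 f(24,24)=1
t=25: f(25,-3)=1188640 f(25,-1)=3157325 f(25,1)=4118725 f(25,3)=3976700 f(25,5)=3091660 f(25,7)=1989845 f(25,9)=1068925 f(25,11)=478400 f(25,13)=176800 f(25,15)=53105 f(25,17)=12649 f(25,19)=2300 f(25,21)=300 f(25,23)=25 f(25,25)=1
t=26: f(26,-2)=4345965 f(26,0)=7276050 f(26,2)=8095425 f(26,4)=7068360 f(26,6)=5081505 f(26,8)=3058770 f(26,10)=1547325 f(26,12)=655200 f(26,14)=229905 f(26,16)=65754 f(26,18)=14949 f(26,20)=2600 f(26,22)=325 f(26,24)=26 f(26,26)=1
t=27: f(27,-3)=4345965 f(27,-1)=11622015 f(27,1)=15371475 f(27,3)=15163785 f(27,5)=12149865 f(27,7)=8140275 f(27,9)=4606095 f(27,11)=2202525 f(27,13)=885105 f(27,15)=295659 f(27,17)=80703 f(27,19)=17549 f(27,21)=2925 f(27,23)=351 f(27,25)=27 f(27,27)=1
Σ_s f(27,s) = 74884320
P = 74884320/134217728 = 2340135/4194304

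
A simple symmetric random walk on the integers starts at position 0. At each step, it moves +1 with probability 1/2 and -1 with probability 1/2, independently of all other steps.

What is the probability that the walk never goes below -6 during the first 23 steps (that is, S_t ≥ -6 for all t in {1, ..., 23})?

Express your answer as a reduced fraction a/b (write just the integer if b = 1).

Answer: 3558491/4194304

Derivation:
Let f(t,s) = #length-t paths at position s with S_1..S_t all ≥ -6.
f(t,s) = f(t-1,s-1) + f(t-1,s+1) for s ≥ -6; f(t,s) = 0 for s < -6.
t=0: f(0,0)=1
t=1: f(1,-1)=1 f(1,1)=1
t=2: f(2,-2)=1 f(2,0)=2 f(2,2)=1
t=3: f(3,-3)=1 f(3,-1)=3 f(3,1)=3 f(3,3)=1
t=4: f(4,-4)=1 f(4,-2)=4 f(4,0)=6 f(4,2)=4 f(4,4)=1
t=5: f(5,-5)=1 f(5,-3)=5 f(5,-1)=10 f(5,1)=10 f(5,3)=5 f(5,5)=1
t=6: f(6,-6)=1 f(6,-4)=6 f(6,-2)=15 f(6,0)=20 f(6,2)=15 f(6,4)=6 f(6,6)=1
t=7: f(7,-5)=7 f(7,-3)=21 f(7,-1)=35 f(7,1)=35 f(7,3)=21 f(7,5)=7 f(7,7)=1
t=8: f(8,-6)=7 f(8,-4)=28 f(8,-2)=56 f(8,0)=70 f(8,2)=56 f(8,4)=28 f(8,6)=8 f(8,8)=1
t=9: f(9,-5)=35 f(9,-3)=84 f(9,-1)=126 f(9,1)=126 f(9,3)=84 f(9,5)=36 f(9,7)=9 f(9,9)=1
t=10: f(10,-6)=35 f(10,-4)=119 f(10,-2)=210 f(10,0)=252 f(10,2)=210 f(10,4)=120 f(10,6)=45 f(10,8)=10 f(10,10)=1
t=11: f(11,-5)=154 f(11,-3)=329 f(11,-1)=462 f(11,1)=462 f(11,3)=330 f(11,5)=165 f(11,7)=55 f(11,9)=11 f(11,11)=1
t=12: f(12,-6)=154 f(12,-4)=483 f(12,-2)=791 f(12,0)=924 f(12,2)=792 f(12,4)=495 f(12,6)=220 f(12,8)=66 f(12,10)=12 f(12,12)=1
t=13: f(13,-5)=637 f(13,-3)=1274 f(13,-1)=1715 f(13,1)=1716 f(13,3)=1287 f(13,5)=715 f(13,7)=286 f(13,9)=78 f(13,11)=13 f(13,13)=1
t=14: f(14,-6)=637 f(14,-4)=1911 f(14,-2)=2989 f(14,0)=3431 f(14,2)=3003 f(14,4)=2002 f(14,6)=1001 f(14,8)=364 f(14,10)=91 f(14,12)=14 f(14,14)=1
t=15: f(15,-5)=2548 f(15,-3)=4900 f(15,-1)=6420 f(15,1)=6434 f(15,3)=5005 f(15,5)=3003 f(15,7)=1365 f(15,9)=455 f(15,11)=105 f(15,13)=15 f(15,15)=1
t=16: f(16,-6)=2548 f(16,-4)=7448 f(16,-2)=11320 f(16,0)=12854 f(16,2)=11439 f(16,4)=8008 f(16,6)=4368 f(16,8)=1820 f(16,10)=560 f(16,12)=120 f(16,14)=16 f(16,16)=1
t=17: f(17,-5)=9996 f(17,-3)=18768 f(17,-1)=24174 f(17,1)=24293 f(17,3)=19447 f(17,5)=12376 f(17,7)=6188 f(17,9)=2380 f(17,11)=680 f(17,13)=136 f(17,15)=17 f(17,17)=1
t=18: f(18,-6)=9996 f(18,-4)=28764 f(18,-2)=42942 f(18,0)=48467 f(18,2)=43740 f(18,4)=31823 f(18,6)=18564 f(18,8)=8568 f(18,10)=3060 f(18,12)=816 f(18,14)=153 f(18,16)=18 f(18,18)=1
t=19: f(19,-5)=38760 f(19,-3)=71706 f(19,-1)=91409 f(19,1)=92207 f(19,3)=75563 f(19,5)=50387 f(19,7)=27132 f(19,9)=11628 f(19,11)=3876 f(19,13)=969 f(19,15)=171 f(19,17)=19 f(19,19)=1
t=20: f(20,-6)=38760 f(20,-4)=110466 f(20,-2)=163115 f(20,0)=183616 f(20,2)=167770 f(20,4)=125950 f(20,6)=77519 f(20,8)=38760 f(20,10)=15504 f(20,12)=4845 f(20,14)=1140 f(20,16)=190 f(20,18)=20 f(20,20)=1
t=21: f(21,-5)=149226 f(21,-3)=273581 f(21,-1)=346731 f(21,1)=351386 f(21,3)=293720 f(21,5)=203469 f(21,7)=116279 f(21,9)=54264 f(21,11)=20349 f(21,13)=5985 f(21,15)=1330 f(21,17)=210 f(21,19)=21 f(21,21)=1
t=22: f(22,-6)=149226 f(22,-4)=422807 f(22,-2)=620312 f(22,0)=698117 f(22,2)=645106 f(22,4)=497189 f(22,6)=319748 f(22,8)=170543 f(22,10)=74613 f(22,12)=26334 f(22,14)=7315 f(22,16)=1540 f(22,18)=231 f(22,20)=22 f(22,22)=1
t=23: f(23,-5)=572033 f(23,-3)=1043119 f(23,-1)=1318429 f(23,1)=1343223 f(23,3)=1142295 f(23,5)=816937 f(23,7)=490291 f(23,9)=245156 f(23,11)=100947 f(23,13)=33649 f(23,15)=8855 f(23,17)=1771 f(23,19)=253 f(23,21)=23 f(23,23)=1
Σ_s f(23,s) = 7116982
P = 7116982/8388608 = 3558491/4194304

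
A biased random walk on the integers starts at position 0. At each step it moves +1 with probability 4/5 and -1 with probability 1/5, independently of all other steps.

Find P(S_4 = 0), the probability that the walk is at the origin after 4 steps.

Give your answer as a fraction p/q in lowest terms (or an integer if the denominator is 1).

To be at 0 after 4 steps: need exactly 2 steps of +1 and 2 of -1.
Number of such sequences: C(4,2) = 6
Each has probability (4/5)^2 · (1/5)^2 = 16/625
P = 6 · 16/625 = 96/625

Answer: 96/625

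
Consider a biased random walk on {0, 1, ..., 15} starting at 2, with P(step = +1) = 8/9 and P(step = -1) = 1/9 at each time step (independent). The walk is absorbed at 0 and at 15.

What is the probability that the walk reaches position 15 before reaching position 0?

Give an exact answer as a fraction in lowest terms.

Answer: 4947802324992/5026338869833

Derivation:
Biased walk: p = 8/9, q = 1/9, r = q/p = 1/8
Gambler's ruin: P(hit 15 before 0 | start at 2) = (1 - r^a)/(1 - r^N)
r^2 = 1/64; r^15 = 1/35184372088832
P = (1 - 1/64) / (1 - 1/35184372088832) = 63/64 / 35184372088831/35184372088832 = 4947802324992/5026338869833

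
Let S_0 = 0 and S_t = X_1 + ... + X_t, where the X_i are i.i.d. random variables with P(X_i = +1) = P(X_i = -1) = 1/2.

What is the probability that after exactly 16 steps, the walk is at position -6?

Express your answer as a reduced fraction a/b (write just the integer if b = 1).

Answer: 273/4096

Derivation:
To reach position -6 after 16 steps: need 5 steps of +1 and 11 of -1.
Favorable paths: C(16,5) = 4368
Total paths: 2^16 = 65536
P = 4368/65536 = 273/4096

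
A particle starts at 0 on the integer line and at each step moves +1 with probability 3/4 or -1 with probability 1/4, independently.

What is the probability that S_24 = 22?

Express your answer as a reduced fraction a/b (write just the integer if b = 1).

Answer: 282429536481/35184372088832

Derivation:
To reach position 22 after 24 steps: need 23 steps of +1 and 1 step of -1.
Number of such sequences: C(24,23) = 24
Each has probability (3/4)^23 · (1/4)^1 = 94143178827/281474976710656
P = 24 · 94143178827/281474976710656 = 282429536481/35184372088832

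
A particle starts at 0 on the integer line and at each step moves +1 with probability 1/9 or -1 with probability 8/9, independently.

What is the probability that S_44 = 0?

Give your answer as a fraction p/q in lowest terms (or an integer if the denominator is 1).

To be at 0 after 44 steps: need exactly 22 steps of +1 and 22 of -1.
Number of such sequences: C(44,22) = 2104098963720
Each has probability (1/9)^22 · (8/9)^22 = 73786976294838206464/969773729787523602876821942164080815560161
P = 2104098963720 · 73786976294838206464/969773729787523602876821942164080815560161 = 51751700119333758468655268495360/323257909929174534292273980721360271853387

Answer: 51751700119333758468655268495360/323257909929174534292273980721360271853387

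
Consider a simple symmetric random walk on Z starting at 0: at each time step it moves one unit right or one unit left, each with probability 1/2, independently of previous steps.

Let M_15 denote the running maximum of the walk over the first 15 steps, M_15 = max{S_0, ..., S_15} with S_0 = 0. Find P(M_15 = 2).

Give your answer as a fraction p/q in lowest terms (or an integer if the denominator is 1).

Answer: 5005/32768

Derivation:
Let M_15 = max(S_0,...,S_15). Use the reflection principle: for j ≥ 1, #{paths with M_15 ≥ j} = #{S_15 ≥ j} + #{S_15 ≥ j+1}.
By reflection, #{M_15 ≥ 2} = #{S_15 ≥ 2} + #{S_15 ≥ 3} = 9949 + 9949 = 19898.
#{M_15 ≥ 3} = #{S_15 ≥ 3} + #{S_15 ≥ 4} = 9949 + 4944 = 14893.
#{M_15 = 2} = 19898 - 14893 = 5005.
P(M_15 = 2) = 5005/32768 = 5005/32768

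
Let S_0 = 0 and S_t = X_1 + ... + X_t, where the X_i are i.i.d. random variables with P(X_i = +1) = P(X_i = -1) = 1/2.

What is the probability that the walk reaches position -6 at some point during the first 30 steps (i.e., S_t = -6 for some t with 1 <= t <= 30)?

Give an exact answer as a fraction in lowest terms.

Answer: 301766029/1073741824

Derivation:
Count via complement. Let g(t,s) = #length-t paths at position s with S_1..S_t all ≠ -6.
g(t,s) = g(t-1,s-1) + g(t-1,s+1) for s ≠ -6; g(t,-6) = 0.
t=0: g(0,0)=1
t=1: g(1,-1)=1 g(1,1)=1
t=2: g(2,-2)=1 g(2,0)=2 g(2,2)=1
t=3: g(3,-3)=1 g(3,-1)=3 g(3,1)=3 g(3,3)=1
t=4: g(4,-4)=1 g(4,-2)=4 g(4,0)=6 g(4,2)=4 g(4,4)=1
t=5: g(5,-5)=1 g(5,-3)=5 g(5,-1)=10 g(5,1)=10 g(5,3)=5 g(5,5)=1
t=6: g(6,-4)=6 g(6,-2)=15 g(6,0)=20 g(6,2)=15 g(6,4)=6 g(6,6)=1
t=7: g(7,-5)=6 g(7,-3)=21 g(7,-1)=35 g(7,1)=35 g(7,3)=21 g(7,5)=7 g(7,7)=1
t=8: g(8,-4)=27 g(8,-2)=56 g(8,0)=70 g(8,2)=56 g(8,4)=28 g(8,6)=8 g(8,8)=1
t=9: g(9,-5)=27 g(9,-3)=83 g(9,-1)=126 g(9,1)=126 g(9,3)=84 g(9,5)=36 g(9,7)=9 g(9,9)=1
t=10: g(10,-4)=110 g(10,-2)=209 g(10,0)=252 g(10,2)=210 g(10,4)=120 g(10,6)=45 g(10,8)=10 g(10,10)=1
t=11: g(11,-5)=110 g(11,-3)=319 g(11,-1)=461 g(11,1)=462 g(11,3)=330 g(11,5)=165 g(11,7)=55 g(11,9)=11 g(11,11)=1
t=12: g(12,-4)=429 g(12,-2)=780 g(12,0)=923 g(12,2)=792 g(12,4)=495 g(12,6)=220 g(12,8)=66 g(12,10)=12 g(12,12)=1
t=13: g(13,-5)=429 g(13,-3)=1209 g(13,-1)=1703 g(13,1)=1715 g(13,3)=1287 g(13,5)=715 g(13,7)=286 g(13,9)=78 g(13,11)=13 g(13,13)=1
t=14: g(14,-4)=1638 g(14,-2)=2912 g(14,0)=3418 g(14,2)=3002 g(14,4)=2002 g(14,6)=1001 g(14,8)=364 g(14,10)=91 g(14,12)=14 g(14,14)=1
t=15: g(15,-5)=1638 g(15,-3)=4550 g(15,-1)=6330 g(15,1)=6420 g(15,3)=5004 g(15,5)=3003 g(15,7)=1365 g(15,9)=455 g(15,11)=105 g(15,13)=15 g(15,15)=1
t=16: g(16,-4)=6188 g(16,-2)=10880 g(16,0)=12750 g(16,2)=11424 g(16,4)=8007 g(16,6)=4368 g(16,8)=1820 g(16,10)=560 g(16,12)=120 g(16,14)=16 g(16,16)=1
t=17: g(17,-5)=6188 g(17,-3)=17068 g(17,-1)=23630 g(17,1)=24174 g(17,3)=19431 g(17,5)=12375 g(17,7)=6188 g(17,9)=2380 g(17,11)=680 g(17,13)=136 g(17,15)=17 g(17,17)=1
t=18: g(18,-4)=23256 g(18,-2)=40698 g(18,0)=47804 g(18,2)=43605 g(18,4)=31806 g(18,6)=18563 g(18,8)=8568 g(18,10)=3060 g(18,12)=816 g(18,14)=153 g(18,16)=18 g(18,18)=1
t=19: g(19,-5)=23256 g(19,-3)=63954 g(19,-1)=88502 g(19,1)=91409 g(19,3)=75411 g(19,5)=50369 g(19,7)=27131 g(19,9)=11628 g(19,11)=3876 g(19,13)=969 g(19,15)=171 g(19,17)=19 g(19,19)=1
t=20: g(20,-4)=87210 g(20,-2)=152456 g(20,0)=179911 g(20,2)=166820 g(20,4)=125780 g(20,6)=77500 g(20,8)=38759 g(20,10)=15504 g(20,12)=4845 g(20,14)=1140 g(20,16)=190 g(20,18)=20 g(20,20)=1
t=21: g(21,-5)=87210 g(21,-3)=239666 g(21,-1)=332367 g(21,1)=346731 g(21,3)=292600 g(21,5)=203280 g(21,7)=116259 g(21,9)=54263 g(21,11)=20349 g(21,13)=5985 g(21,15)=1330 g(21,17)=210 g(21,19)=21 g(21,21)=1
t=22: g(22,-4)=326876 g(22,-2)=572033 g(22,0)=679098 g(22,2)=639331 g(22,4)=495880 g(22,6)=319539 g(22,8)=170522 g(22,10)=74612 g(22,12)=26334 g(22,14)=7315 g(22,16)=1540 g(22,18)=231 g(22,20)=22 g(22,22)=1
t=23: g(23,-5)=326876 g(23,-3)=898909 g(23,-1)=1251131 g(23,1)=1318429 g(23,3)=1135211 g(23,5)=815419 g(23,7)=490061 g(23,9)=245134 g(23,11)=100946 g(23,13)=33649 g(23,15)=8855 g(23,17)=1771 g(23,19)=253 g(23,21)=23 g(23,23)=1
t=24: g(24,-4)=1225785 g(24,-2)=2150040 g(24,0)=2569560 g(24,2)=2453640 g(24,4)=1950630 g(24,6)=1305480 g(24,8)=735195 g(24,10)=346080 g(24,12)=134595 g(24,14)=42504 g(24,16)=10626 g(24,18)=2024 g(24,20)=276 g(24,22)=24 g(24,24)=1
t=25: g(25,-5)=1225785 g(25,-3)=3375825 g(25,-1)=4719600 g(25,1)=5023200 g(25,3)=4404270 g(25,5)=3256110 g(25,7)=2040675 g(25,9)=1081275 g(25,11)=480675 g(25,13)=177099 g(25,15)=53130 g(25,17)=12650 g(25,19)=2300 g(25,21)=300 g(25,23)=25 g(25,25)=1
t=26: g(26,-4)=4601610 g(26,-2)=8095425 g(26,0)=9742800 g(26,2)=9427470 g(26,4)=7660380 g(26,6)=5296785 g(26,8)=3121950 g(26,10)=1561950 g(26,12)=657774 g(26,14)=230229 g(26,16)=65780 g(26,18)=14950 g(26,20)=2600 g(26,22)=325 g(26,24)=26 g(26,26)=1
t=27: g(27,-5)=4601610 g(27,-3)=12697035 g(27,-1)=17838225 g(27,1)=19170270 g(27,3)=17087850 g(27,5)=12957165 g(27,7)=8418735 g(27,9)=4683900 g(27,11)=2219724 g(27,13)=888003 g(27,15)=296009 g(27,17)=80730 g(27,19)=17550 g(27,21)=2925 g(27,23)=351 g(27,25)=27 g(27,27)=1
t=28: g(28,-4)=17298645 g(28,-2)=30535260 g(28,0)=37008495 g(28,2)=36258120 g(28,4)=30045015 g(28,6)=21375900 g(28,8)=13102635 g(28,10)=6903624 g(28,12)=3107727 g(28,14)=1184012 g(28,16)=376739 g(28,18)=98280 g(28,20)=20475 g(28,22)=3276 g(28,24)=378 g(28,26)=28 g(28,28)=1
t=29: g(29,-5)=17298645 g(29,-3)=47833905 g(29,-1)=67543755 g(29,1)=73266615 g(29,3)=66303135 g(29,5)=51420915 g(29,7)=34478535 g(29,9)=20006259 g(29,11)=10011351 g(29,13)=4291739 g(29,15)=1560751 g(29,17)=475019 g(29,19)=118755 g(29,21)=23751 g(29,23)=3654 g(29,25)=406 g(29,27)=29 g(29,29)=1
t=30: g(30,-4)=65132550 g(30,-2)=115377660 g(30,0)=140810370 g(30,2)=139569750 g(30,4)=117724050 g(30,6)=85899450 g(30,8)=54484794 g(30,10)=30017610 g(30,12)=14303090 g(30,14)=5852490 g(30,16)=2035770 g(30,18)=593774 g(30,20)=142506 g(30,22)=27405 g(30,24)=4060 g(30,26)=435 g(30,28)=30 g(30,30)=1
Paths never hitting -6: Σ_s g(30,s) = 771975795
Paths hitting -6: 2^30 - 771975795 = 301766029
P = 301766029/1073741824 = 301766029/1073741824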